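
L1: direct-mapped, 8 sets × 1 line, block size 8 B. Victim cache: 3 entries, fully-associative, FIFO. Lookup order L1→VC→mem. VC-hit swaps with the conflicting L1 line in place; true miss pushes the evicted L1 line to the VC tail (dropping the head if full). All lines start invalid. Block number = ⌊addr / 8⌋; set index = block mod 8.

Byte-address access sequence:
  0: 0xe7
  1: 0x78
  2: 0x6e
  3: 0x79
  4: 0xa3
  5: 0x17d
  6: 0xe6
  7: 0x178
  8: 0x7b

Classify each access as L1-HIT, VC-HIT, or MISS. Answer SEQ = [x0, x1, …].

SEQ = [MISS, MISS, MISS, L1-HIT, MISS, MISS, VC-HIT, L1-HIT, VC-HIT]

#0 0xe7→b28/s4 MISS; vc=[]
#1 0x78→b15/s7 MISS; vc=[]
#2 0x6e→b13/s5 MISS; vc=[]
#3 0x79→b15/s7 L1-HIT; vc=[]
#4 0xa3→b20/s4 MISS; vc=[28]
#5 0x17d→b47/s7 MISS; vc=[28,15]
#6 0xe6→b28/s4 VC-HIT; vc=[20,15]
#7 0x178→b47/s7 L1-HIT; vc=[20,15]
#8 0x7b→b15/s7 VC-HIT; vc=[20,47]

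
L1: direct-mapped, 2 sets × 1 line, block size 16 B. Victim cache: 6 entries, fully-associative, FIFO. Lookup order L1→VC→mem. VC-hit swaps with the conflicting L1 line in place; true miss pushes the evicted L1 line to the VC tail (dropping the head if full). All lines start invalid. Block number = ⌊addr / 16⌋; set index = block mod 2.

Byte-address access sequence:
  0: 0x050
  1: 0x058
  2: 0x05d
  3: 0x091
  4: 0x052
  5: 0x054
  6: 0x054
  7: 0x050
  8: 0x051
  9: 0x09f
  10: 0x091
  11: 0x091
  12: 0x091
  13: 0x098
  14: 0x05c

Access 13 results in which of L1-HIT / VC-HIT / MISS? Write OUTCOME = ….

OUTCOME = L1-HIT

#0 0x50→b5/s1 MISS; vc=[]
#1 0x58→b5/s1 L1-HIT; vc=[]
#2 0x5d→b5/s1 L1-HIT; vc=[]
#3 0x91→b9/s1 MISS; vc=[5]
#4 0x52→b5/s1 VC-HIT; vc=[9]
#5 0x54→b5/s1 L1-HIT; vc=[9]
#6 0x54→b5/s1 L1-HIT; vc=[9]
#7 0x50→b5/s1 L1-HIT; vc=[9]
#8 0x51→b5/s1 L1-HIT; vc=[9]
#9 0x9f→b9/s1 VC-HIT; vc=[5]
#10 0x91→b9/s1 L1-HIT; vc=[5]
#11 0x91→b9/s1 L1-HIT; vc=[5]
#12 0x91→b9/s1 L1-HIT; vc=[5]
#13 0x98→b9/s1 L1-HIT; vc=[5]
#14 0x5c→b5/s1 VC-HIT; vc=[9]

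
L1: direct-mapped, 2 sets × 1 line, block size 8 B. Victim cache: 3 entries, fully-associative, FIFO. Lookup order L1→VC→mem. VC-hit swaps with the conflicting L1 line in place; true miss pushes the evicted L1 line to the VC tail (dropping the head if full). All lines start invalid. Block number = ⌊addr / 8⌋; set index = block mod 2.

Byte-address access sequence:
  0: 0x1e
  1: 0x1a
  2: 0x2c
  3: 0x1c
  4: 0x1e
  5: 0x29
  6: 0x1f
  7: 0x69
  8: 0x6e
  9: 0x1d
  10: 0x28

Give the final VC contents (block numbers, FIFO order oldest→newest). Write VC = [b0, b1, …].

VC = [3, 13]

0: 0x1e (blk 3, set 1) → MISS  vc=[]
1: 0x1a (blk 3, set 1) → L1-HIT  vc=[]
2: 0x2c (blk 5, set 1) → MISS  vc=[3]
3: 0x1c (blk 3, set 1) → VC-HIT  vc=[5]
4: 0x1e (blk 3, set 1) → L1-HIT  vc=[5]
5: 0x29 (blk 5, set 1) → VC-HIT  vc=[3]
6: 0x1f (blk 3, set 1) → VC-HIT  vc=[5]
7: 0x69 (blk 13, set 1) → MISS  vc=[5, 3]
8: 0x6e (blk 13, set 1) → L1-HIT  vc=[5, 3]
9: 0x1d (blk 3, set 1) → VC-HIT  vc=[5, 13]
10: 0x28 (blk 5, set 1) → VC-HIT  vc=[3, 13]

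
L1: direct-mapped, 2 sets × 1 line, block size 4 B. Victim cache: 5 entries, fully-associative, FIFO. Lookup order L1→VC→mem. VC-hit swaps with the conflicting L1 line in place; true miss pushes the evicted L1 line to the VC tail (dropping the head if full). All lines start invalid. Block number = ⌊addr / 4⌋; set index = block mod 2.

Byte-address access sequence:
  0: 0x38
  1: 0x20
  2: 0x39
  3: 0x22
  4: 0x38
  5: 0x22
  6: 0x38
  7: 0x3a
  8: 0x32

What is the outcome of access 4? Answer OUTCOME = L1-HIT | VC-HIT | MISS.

  [0] addr=0x38 blk=14 s=0: MISS | VC []
  [1] addr=0x20 blk=8 s=0: MISS | VC [14]
  [2] addr=0x39 blk=14 s=0: VC-HIT | VC [8]
  [3] addr=0x22 blk=8 s=0: VC-HIT | VC [14]
  [4] addr=0x38 blk=14 s=0: VC-HIT | VC [8]
  [5] addr=0x22 blk=8 s=0: VC-HIT | VC [14]
  [6] addr=0x38 blk=14 s=0: VC-HIT | VC [8]
  [7] addr=0x3a blk=14 s=0: L1-HIT | VC [8]
  [8] addr=0x32 blk=12 s=0: MISS | VC [8, 14]

OUTCOME = VC-HIT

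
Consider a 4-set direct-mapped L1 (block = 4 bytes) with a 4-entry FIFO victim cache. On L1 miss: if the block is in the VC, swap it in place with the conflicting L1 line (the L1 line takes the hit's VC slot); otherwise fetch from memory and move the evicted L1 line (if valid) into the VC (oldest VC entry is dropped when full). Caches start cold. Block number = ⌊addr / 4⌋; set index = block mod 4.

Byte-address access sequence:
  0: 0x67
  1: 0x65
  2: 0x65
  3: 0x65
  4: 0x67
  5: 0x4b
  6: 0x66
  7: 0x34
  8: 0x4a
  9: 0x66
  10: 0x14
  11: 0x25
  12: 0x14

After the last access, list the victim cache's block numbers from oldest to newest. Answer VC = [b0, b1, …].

0: 0x67 (blk 25, set 1) → MISS  vc=[]
1: 0x65 (blk 25, set 1) → L1-HIT  vc=[]
2: 0x65 (blk 25, set 1) → L1-HIT  vc=[]
3: 0x65 (blk 25, set 1) → L1-HIT  vc=[]
4: 0x67 (blk 25, set 1) → L1-HIT  vc=[]
5: 0x4b (blk 18, set 2) → MISS  vc=[]
6: 0x66 (blk 25, set 1) → L1-HIT  vc=[]
7: 0x34 (blk 13, set 1) → MISS  vc=[25]
8: 0x4a (blk 18, set 2) → L1-HIT  vc=[25]
9: 0x66 (blk 25, set 1) → VC-HIT  vc=[13]
10: 0x14 (blk 5, set 1) → MISS  vc=[13, 25]
11: 0x25 (blk 9, set 1) → MISS  vc=[13, 25, 5]
12: 0x14 (blk 5, set 1) → VC-HIT  vc=[13, 25, 9]

VC = [13, 25, 9]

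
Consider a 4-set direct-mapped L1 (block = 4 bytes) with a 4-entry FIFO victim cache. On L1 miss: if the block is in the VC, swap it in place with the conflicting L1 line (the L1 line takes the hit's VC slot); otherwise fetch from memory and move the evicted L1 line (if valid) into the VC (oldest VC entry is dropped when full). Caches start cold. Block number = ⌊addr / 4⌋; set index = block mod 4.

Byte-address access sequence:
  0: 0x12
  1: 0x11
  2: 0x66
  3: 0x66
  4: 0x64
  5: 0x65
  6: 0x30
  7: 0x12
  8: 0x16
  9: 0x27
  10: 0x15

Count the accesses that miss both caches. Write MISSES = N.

MISSES = 5

0: 0x12 (blk 4, set 0) → MISS  vc=[]
1: 0x11 (blk 4, set 0) → L1-HIT  vc=[]
2: 0x66 (blk 25, set 1) → MISS  vc=[]
3: 0x66 (blk 25, set 1) → L1-HIT  vc=[]
4: 0x64 (blk 25, set 1) → L1-HIT  vc=[]
5: 0x65 (blk 25, set 1) → L1-HIT  vc=[]
6: 0x30 (blk 12, set 0) → MISS  vc=[4]
7: 0x12 (blk 4, set 0) → VC-HIT  vc=[12]
8: 0x16 (blk 5, set 1) → MISS  vc=[12, 25]
9: 0x27 (blk 9, set 1) → MISS  vc=[12, 25, 5]
10: 0x15 (blk 5, set 1) → VC-HIT  vc=[12, 25, 9]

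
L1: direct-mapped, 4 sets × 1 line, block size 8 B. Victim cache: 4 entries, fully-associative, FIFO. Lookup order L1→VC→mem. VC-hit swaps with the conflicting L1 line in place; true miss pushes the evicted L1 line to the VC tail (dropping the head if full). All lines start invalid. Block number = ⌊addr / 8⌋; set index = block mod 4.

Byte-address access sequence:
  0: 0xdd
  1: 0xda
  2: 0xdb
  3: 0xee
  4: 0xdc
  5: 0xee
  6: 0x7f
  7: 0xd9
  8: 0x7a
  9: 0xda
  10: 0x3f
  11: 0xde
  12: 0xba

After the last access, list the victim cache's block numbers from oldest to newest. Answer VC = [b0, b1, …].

VC = [15, 7, 27]

0: 0xdd (blk 27, set 3) → MISS  vc=[]
1: 0xda (blk 27, set 3) → L1-HIT  vc=[]
2: 0xdb (blk 27, set 3) → L1-HIT  vc=[]
3: 0xee (blk 29, set 1) → MISS  vc=[]
4: 0xdc (blk 27, set 3) → L1-HIT  vc=[]
5: 0xee (blk 29, set 1) → L1-HIT  vc=[]
6: 0x7f (blk 15, set 3) → MISS  vc=[27]
7: 0xd9 (blk 27, set 3) → VC-HIT  vc=[15]
8: 0x7a (blk 15, set 3) → VC-HIT  vc=[27]
9: 0xda (blk 27, set 3) → VC-HIT  vc=[15]
10: 0x3f (blk 7, set 3) → MISS  vc=[15, 27]
11: 0xde (blk 27, set 3) → VC-HIT  vc=[15, 7]
12: 0xba (blk 23, set 3) → MISS  vc=[15, 7, 27]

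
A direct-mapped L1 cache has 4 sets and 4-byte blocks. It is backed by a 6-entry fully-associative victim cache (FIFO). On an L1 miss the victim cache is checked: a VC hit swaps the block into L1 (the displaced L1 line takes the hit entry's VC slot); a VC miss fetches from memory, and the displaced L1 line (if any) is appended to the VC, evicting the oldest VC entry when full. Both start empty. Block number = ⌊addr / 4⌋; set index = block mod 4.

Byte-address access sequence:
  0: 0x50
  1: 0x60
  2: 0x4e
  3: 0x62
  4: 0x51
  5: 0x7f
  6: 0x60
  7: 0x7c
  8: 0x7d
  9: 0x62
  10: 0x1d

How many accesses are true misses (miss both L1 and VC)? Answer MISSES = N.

MISSES = 5

#0 0x50→b20/s0 MISS; vc=[]
#1 0x60→b24/s0 MISS; vc=[20]
#2 0x4e→b19/s3 MISS; vc=[20]
#3 0x62→b24/s0 L1-HIT; vc=[20]
#4 0x51→b20/s0 VC-HIT; vc=[24]
#5 0x7f→b31/s3 MISS; vc=[24,19]
#6 0x60→b24/s0 VC-HIT; vc=[20,19]
#7 0x7c→b31/s3 L1-HIT; vc=[20,19]
#8 0x7d→b31/s3 L1-HIT; vc=[20,19]
#9 0x62→b24/s0 L1-HIT; vc=[20,19]
#10 0x1d→b7/s3 MISS; vc=[20,19,31]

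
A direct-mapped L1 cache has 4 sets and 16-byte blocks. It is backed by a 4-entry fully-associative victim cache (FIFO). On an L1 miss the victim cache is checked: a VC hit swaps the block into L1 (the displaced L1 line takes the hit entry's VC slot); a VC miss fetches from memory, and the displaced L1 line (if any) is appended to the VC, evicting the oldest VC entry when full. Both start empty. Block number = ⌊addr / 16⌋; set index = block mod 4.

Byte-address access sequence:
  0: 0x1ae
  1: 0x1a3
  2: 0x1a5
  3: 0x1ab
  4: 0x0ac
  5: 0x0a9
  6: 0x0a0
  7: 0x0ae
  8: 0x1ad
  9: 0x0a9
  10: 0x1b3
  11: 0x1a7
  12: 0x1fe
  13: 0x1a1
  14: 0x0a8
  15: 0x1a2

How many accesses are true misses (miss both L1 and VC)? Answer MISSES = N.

MISSES = 4

#0 0x1ae→b26/s2 MISS; vc=[]
#1 0x1a3→b26/s2 L1-HIT; vc=[]
#2 0x1a5→b26/s2 L1-HIT; vc=[]
#3 0x1ab→b26/s2 L1-HIT; vc=[]
#4 0xac→b10/s2 MISS; vc=[26]
#5 0xa9→b10/s2 L1-HIT; vc=[26]
#6 0xa0→b10/s2 L1-HIT; vc=[26]
#7 0xae→b10/s2 L1-HIT; vc=[26]
#8 0x1ad→b26/s2 VC-HIT; vc=[10]
#9 0xa9→b10/s2 VC-HIT; vc=[26]
#10 0x1b3→b27/s3 MISS; vc=[26]
#11 0x1a7→b26/s2 VC-HIT; vc=[10]
#12 0x1fe→b31/s3 MISS; vc=[10,27]
#13 0x1a1→b26/s2 L1-HIT; vc=[10,27]
#14 0xa8→b10/s2 VC-HIT; vc=[26,27]
#15 0x1a2→b26/s2 VC-HIT; vc=[10,27]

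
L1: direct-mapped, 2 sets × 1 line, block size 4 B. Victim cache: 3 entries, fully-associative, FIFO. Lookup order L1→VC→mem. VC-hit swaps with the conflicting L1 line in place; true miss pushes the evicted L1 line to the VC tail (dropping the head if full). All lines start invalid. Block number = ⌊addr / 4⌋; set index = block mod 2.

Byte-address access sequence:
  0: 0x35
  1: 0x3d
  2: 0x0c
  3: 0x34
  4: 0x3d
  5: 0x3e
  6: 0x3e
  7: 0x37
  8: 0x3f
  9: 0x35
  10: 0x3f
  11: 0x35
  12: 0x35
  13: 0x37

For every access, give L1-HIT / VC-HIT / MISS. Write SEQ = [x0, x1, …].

SEQ = [MISS, MISS, MISS, VC-HIT, VC-HIT, L1-HIT, L1-HIT, VC-HIT, VC-HIT, VC-HIT, VC-HIT, VC-HIT, L1-HIT, L1-HIT]

0: 0x35 (blk 13, set 1) → MISS  vc=[]
1: 0x3d (blk 15, set 1) → MISS  vc=[13]
2: 0xc (blk 3, set 1) → MISS  vc=[13, 15]
3: 0x34 (blk 13, set 1) → VC-HIT  vc=[3, 15]
4: 0x3d (blk 15, set 1) → VC-HIT  vc=[3, 13]
5: 0x3e (blk 15, set 1) → L1-HIT  vc=[3, 13]
6: 0x3e (blk 15, set 1) → L1-HIT  vc=[3, 13]
7: 0x37 (blk 13, set 1) → VC-HIT  vc=[3, 15]
8: 0x3f (blk 15, set 1) → VC-HIT  vc=[3, 13]
9: 0x35 (blk 13, set 1) → VC-HIT  vc=[3, 15]
10: 0x3f (blk 15, set 1) → VC-HIT  vc=[3, 13]
11: 0x35 (blk 13, set 1) → VC-HIT  vc=[3, 15]
12: 0x35 (blk 13, set 1) → L1-HIT  vc=[3, 15]
13: 0x37 (blk 13, set 1) → L1-HIT  vc=[3, 15]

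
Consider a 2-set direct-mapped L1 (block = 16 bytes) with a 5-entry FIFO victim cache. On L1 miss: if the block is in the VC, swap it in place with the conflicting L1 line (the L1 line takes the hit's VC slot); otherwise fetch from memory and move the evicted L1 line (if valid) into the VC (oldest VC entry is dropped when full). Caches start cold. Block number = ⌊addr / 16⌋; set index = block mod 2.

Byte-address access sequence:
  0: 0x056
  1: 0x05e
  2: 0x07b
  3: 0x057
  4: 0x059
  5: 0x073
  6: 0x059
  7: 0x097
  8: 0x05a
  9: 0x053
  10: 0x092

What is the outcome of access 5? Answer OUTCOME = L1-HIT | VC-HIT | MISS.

0: 0x56 (blk 5, set 1) → MISS  vc=[]
1: 0x5e (blk 5, set 1) → L1-HIT  vc=[]
2: 0x7b (blk 7, set 1) → MISS  vc=[5]
3: 0x57 (blk 5, set 1) → VC-HIT  vc=[7]
4: 0x59 (blk 5, set 1) → L1-HIT  vc=[7]
5: 0x73 (blk 7, set 1) → VC-HIT  vc=[5]
6: 0x59 (blk 5, set 1) → VC-HIT  vc=[7]
7: 0x97 (blk 9, set 1) → MISS  vc=[7, 5]
8: 0x5a (blk 5, set 1) → VC-HIT  vc=[7, 9]
9: 0x53 (blk 5, set 1) → L1-HIT  vc=[7, 9]
10: 0x92 (blk 9, set 1) → VC-HIT  vc=[7, 5]

OUTCOME = VC-HIT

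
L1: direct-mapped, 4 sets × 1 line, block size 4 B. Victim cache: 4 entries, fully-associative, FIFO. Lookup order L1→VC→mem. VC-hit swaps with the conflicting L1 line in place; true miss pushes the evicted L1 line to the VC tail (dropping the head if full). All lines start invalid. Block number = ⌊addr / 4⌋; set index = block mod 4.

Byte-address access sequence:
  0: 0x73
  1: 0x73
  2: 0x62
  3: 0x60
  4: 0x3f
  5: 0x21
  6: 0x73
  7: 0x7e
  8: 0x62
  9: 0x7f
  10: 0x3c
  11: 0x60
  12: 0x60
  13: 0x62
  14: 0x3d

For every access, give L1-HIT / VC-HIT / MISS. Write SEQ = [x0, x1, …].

0: 0x73 (blk 28, set 0) → MISS  vc=[]
1: 0x73 (blk 28, set 0) → L1-HIT  vc=[]
2: 0x62 (blk 24, set 0) → MISS  vc=[28]
3: 0x60 (blk 24, set 0) → L1-HIT  vc=[28]
4: 0x3f (blk 15, set 3) → MISS  vc=[28]
5: 0x21 (blk 8, set 0) → MISS  vc=[28, 24]
6: 0x73 (blk 28, set 0) → VC-HIT  vc=[8, 24]
7: 0x7e (blk 31, set 3) → MISS  vc=[8, 24, 15]
8: 0x62 (blk 24, set 0) → VC-HIT  vc=[8, 28, 15]
9: 0x7f (blk 31, set 3) → L1-HIT  vc=[8, 28, 15]
10: 0x3c (blk 15, set 3) → VC-HIT  vc=[8, 28, 31]
11: 0x60 (blk 24, set 0) → L1-HIT  vc=[8, 28, 31]
12: 0x60 (blk 24, set 0) → L1-HIT  vc=[8, 28, 31]
13: 0x62 (blk 24, set 0) → L1-HIT  vc=[8, 28, 31]
14: 0x3d (blk 15, set 3) → L1-HIT  vc=[8, 28, 31]

SEQ = [MISS, L1-HIT, MISS, L1-HIT, MISS, MISS, VC-HIT, MISS, VC-HIT, L1-HIT, VC-HIT, L1-HIT, L1-HIT, L1-HIT, L1-HIT]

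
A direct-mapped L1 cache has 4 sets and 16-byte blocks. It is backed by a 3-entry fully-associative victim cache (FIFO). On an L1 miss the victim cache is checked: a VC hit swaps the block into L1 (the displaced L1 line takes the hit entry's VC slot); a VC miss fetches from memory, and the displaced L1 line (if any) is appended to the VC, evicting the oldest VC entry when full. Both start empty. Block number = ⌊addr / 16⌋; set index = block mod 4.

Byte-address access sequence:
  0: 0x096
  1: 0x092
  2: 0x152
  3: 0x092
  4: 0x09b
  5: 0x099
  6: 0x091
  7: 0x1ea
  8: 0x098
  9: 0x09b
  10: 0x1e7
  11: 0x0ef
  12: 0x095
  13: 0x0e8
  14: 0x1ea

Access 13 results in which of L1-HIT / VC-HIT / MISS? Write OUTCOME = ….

#0 0x96→b9/s1 MISS; vc=[]
#1 0x92→b9/s1 L1-HIT; vc=[]
#2 0x152→b21/s1 MISS; vc=[9]
#3 0x92→b9/s1 VC-HIT; vc=[21]
#4 0x9b→b9/s1 L1-HIT; vc=[21]
#5 0x99→b9/s1 L1-HIT; vc=[21]
#6 0x91→b9/s1 L1-HIT; vc=[21]
#7 0x1ea→b30/s2 MISS; vc=[21]
#8 0x98→b9/s1 L1-HIT; vc=[21]
#9 0x9b→b9/s1 L1-HIT; vc=[21]
#10 0x1e7→b30/s2 L1-HIT; vc=[21]
#11 0xef→b14/s2 MISS; vc=[21,30]
#12 0x95→b9/s1 L1-HIT; vc=[21,30]
#13 0xe8→b14/s2 L1-HIT; vc=[21,30]
#14 0x1ea→b30/s2 VC-HIT; vc=[21,14]

OUTCOME = L1-HIT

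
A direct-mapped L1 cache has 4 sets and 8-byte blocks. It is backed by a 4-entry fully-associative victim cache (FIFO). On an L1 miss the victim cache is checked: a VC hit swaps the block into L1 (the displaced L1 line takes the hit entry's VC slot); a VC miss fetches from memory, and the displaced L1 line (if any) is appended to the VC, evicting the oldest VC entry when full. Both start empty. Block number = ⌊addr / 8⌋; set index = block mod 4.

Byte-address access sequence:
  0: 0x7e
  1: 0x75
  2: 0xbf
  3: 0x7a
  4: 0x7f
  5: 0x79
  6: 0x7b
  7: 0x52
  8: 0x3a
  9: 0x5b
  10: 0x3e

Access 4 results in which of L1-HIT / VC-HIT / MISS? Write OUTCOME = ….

  [0] addr=0x7e blk=15 s=3: MISS | VC []
  [1] addr=0x75 blk=14 s=2: MISS | VC []
  [2] addr=0xbf blk=23 s=3: MISS | VC [15]
  [3] addr=0x7a blk=15 s=3: VC-HIT | VC [23]
  [4] addr=0x7f blk=15 s=3: L1-HIT | VC [23]
  [5] addr=0x79 blk=15 s=3: L1-HIT | VC [23]
  [6] addr=0x7b blk=15 s=3: L1-HIT | VC [23]
  [7] addr=0x52 blk=10 s=2: MISS | VC [23, 14]
  [8] addr=0x3a blk=7 s=3: MISS | VC [23, 14, 15]
  [9] addr=0x5b blk=11 s=3: MISS | VC [23, 14, 15, 7]
  [10] addr=0x3e blk=7 s=3: VC-HIT | VC [23, 14, 15, 11]

OUTCOME = L1-HIT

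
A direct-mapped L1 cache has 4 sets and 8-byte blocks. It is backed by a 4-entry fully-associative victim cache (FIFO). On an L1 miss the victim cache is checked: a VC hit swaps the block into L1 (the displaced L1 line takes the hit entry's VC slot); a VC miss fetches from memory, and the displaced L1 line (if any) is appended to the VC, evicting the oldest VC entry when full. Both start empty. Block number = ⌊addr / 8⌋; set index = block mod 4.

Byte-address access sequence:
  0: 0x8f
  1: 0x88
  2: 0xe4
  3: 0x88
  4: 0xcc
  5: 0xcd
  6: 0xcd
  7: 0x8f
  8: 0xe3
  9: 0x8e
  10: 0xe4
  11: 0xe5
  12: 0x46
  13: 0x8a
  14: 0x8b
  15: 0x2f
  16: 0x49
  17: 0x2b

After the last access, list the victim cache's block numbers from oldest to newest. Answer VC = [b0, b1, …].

  [0] addr=0x8f blk=17 s=1: MISS | VC []
  [1] addr=0x88 blk=17 s=1: L1-HIT | VC []
  [2] addr=0xe4 blk=28 s=0: MISS | VC []
  [3] addr=0x88 blk=17 s=1: L1-HIT | VC []
  [4] addr=0xcc blk=25 s=1: MISS | VC [17]
  [5] addr=0xcd blk=25 s=1: L1-HIT | VC [17]
  [6] addr=0xcd blk=25 s=1: L1-HIT | VC [17]
  [7] addr=0x8f blk=17 s=1: VC-HIT | VC [25]
  [8] addr=0xe3 blk=28 s=0: L1-HIT | VC [25]
  [9] addr=0x8e blk=17 s=1: L1-HIT | VC [25]
  [10] addr=0xe4 blk=28 s=0: L1-HIT | VC [25]
  [11] addr=0xe5 blk=28 s=0: L1-HIT | VC [25]
  [12] addr=0x46 blk=8 s=0: MISS | VC [25, 28]
  [13] addr=0x8a blk=17 s=1: L1-HIT | VC [25, 28]
  [14] addr=0x8b blk=17 s=1: L1-HIT | VC [25, 28]
  [15] addr=0x2f blk=5 s=1: MISS | VC [25, 28, 17]
  [16] addr=0x49 blk=9 s=1: MISS | VC [25, 28, 17, 5]
  [17] addr=0x2b blk=5 s=1: VC-HIT | VC [25, 28, 17, 9]

VC = [25, 28, 17, 9]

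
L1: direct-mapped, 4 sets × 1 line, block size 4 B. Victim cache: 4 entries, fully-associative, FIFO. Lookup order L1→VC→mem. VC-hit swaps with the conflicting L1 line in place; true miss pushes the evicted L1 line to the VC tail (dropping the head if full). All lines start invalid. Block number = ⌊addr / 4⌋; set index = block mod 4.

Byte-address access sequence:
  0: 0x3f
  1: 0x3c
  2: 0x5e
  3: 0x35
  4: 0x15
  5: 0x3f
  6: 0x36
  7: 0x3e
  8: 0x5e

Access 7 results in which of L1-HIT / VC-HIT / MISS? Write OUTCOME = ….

#0 0x3f→b15/s3 MISS; vc=[]
#1 0x3c→b15/s3 L1-HIT; vc=[]
#2 0x5e→b23/s3 MISS; vc=[15]
#3 0x35→b13/s1 MISS; vc=[15]
#4 0x15→b5/s1 MISS; vc=[15,13]
#5 0x3f→b15/s3 VC-HIT; vc=[23,13]
#6 0x36→b13/s1 VC-HIT; vc=[23,5]
#7 0x3e→b15/s3 L1-HIT; vc=[23,5]
#8 0x5e→b23/s3 VC-HIT; vc=[15,5]

OUTCOME = L1-HIT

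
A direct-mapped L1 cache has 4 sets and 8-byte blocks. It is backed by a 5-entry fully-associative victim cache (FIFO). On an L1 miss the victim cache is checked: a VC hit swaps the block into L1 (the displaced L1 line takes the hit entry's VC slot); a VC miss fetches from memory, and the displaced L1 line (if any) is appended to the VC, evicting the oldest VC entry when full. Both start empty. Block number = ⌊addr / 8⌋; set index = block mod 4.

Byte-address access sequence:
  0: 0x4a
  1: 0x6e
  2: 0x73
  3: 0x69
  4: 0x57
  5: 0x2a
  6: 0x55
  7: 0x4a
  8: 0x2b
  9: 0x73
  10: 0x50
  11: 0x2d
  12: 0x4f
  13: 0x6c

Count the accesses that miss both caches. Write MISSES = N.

  [0] addr=0x4a blk=9 s=1: MISS | VC []
  [1] addr=0x6e blk=13 s=1: MISS | VC [9]
  [2] addr=0x73 blk=14 s=2: MISS | VC [9]
  [3] addr=0x69 blk=13 s=1: L1-HIT | VC [9]
  [4] addr=0x57 blk=10 s=2: MISS | VC [9, 14]
  [5] addr=0x2a blk=5 s=1: MISS | VC [9, 14, 13]
  [6] addr=0x55 blk=10 s=2: L1-HIT | VC [9, 14, 13]
  [7] addr=0x4a blk=9 s=1: VC-HIT | VC [5, 14, 13]
  [8] addr=0x2b blk=5 s=1: VC-HIT | VC [9, 14, 13]
  [9] addr=0x73 blk=14 s=2: VC-HIT | VC [9, 10, 13]
  [10] addr=0x50 blk=10 s=2: VC-HIT | VC [9, 14, 13]
  [11] addr=0x2d blk=5 s=1: L1-HIT | VC [9, 14, 13]
  [12] addr=0x4f blk=9 s=1: VC-HIT | VC [5, 14, 13]
  [13] addr=0x6c blk=13 s=1: VC-HIT | VC [5, 14, 9]

MISSES = 5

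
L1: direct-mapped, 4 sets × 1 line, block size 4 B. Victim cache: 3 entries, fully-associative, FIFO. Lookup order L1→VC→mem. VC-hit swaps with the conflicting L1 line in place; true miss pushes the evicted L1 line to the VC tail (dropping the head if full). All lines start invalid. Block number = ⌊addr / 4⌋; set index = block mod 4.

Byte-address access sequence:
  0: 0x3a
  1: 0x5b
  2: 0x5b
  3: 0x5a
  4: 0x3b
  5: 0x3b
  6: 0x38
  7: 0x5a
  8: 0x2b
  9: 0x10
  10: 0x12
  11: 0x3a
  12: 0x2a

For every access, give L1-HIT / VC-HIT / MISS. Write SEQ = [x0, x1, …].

#0 0x3a→b14/s2 MISS; vc=[]
#1 0x5b→b22/s2 MISS; vc=[14]
#2 0x5b→b22/s2 L1-HIT; vc=[14]
#3 0x5a→b22/s2 L1-HIT; vc=[14]
#4 0x3b→b14/s2 VC-HIT; vc=[22]
#5 0x3b→b14/s2 L1-HIT; vc=[22]
#6 0x38→b14/s2 L1-HIT; vc=[22]
#7 0x5a→b22/s2 VC-HIT; vc=[14]
#8 0x2b→b10/s2 MISS; vc=[14,22]
#9 0x10→b4/s0 MISS; vc=[14,22]
#10 0x12→b4/s0 L1-HIT; vc=[14,22]
#11 0x3a→b14/s2 VC-HIT; vc=[10,22]
#12 0x2a→b10/s2 VC-HIT; vc=[14,22]

SEQ = [MISS, MISS, L1-HIT, L1-HIT, VC-HIT, L1-HIT, L1-HIT, VC-HIT, MISS, MISS, L1-HIT, VC-HIT, VC-HIT]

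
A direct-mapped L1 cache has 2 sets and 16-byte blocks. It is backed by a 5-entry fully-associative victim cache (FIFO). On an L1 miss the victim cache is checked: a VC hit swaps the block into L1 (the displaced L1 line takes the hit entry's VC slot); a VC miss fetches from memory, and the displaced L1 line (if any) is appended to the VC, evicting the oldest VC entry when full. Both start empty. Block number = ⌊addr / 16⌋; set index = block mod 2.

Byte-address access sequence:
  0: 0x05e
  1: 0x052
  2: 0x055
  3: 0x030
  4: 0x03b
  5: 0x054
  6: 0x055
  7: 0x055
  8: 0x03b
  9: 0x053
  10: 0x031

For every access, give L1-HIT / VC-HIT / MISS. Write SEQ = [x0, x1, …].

  [0] addr=0x5e blk=5 s=1: MISS | VC []
  [1] addr=0x52 blk=5 s=1: L1-HIT | VC []
  [2] addr=0x55 blk=5 s=1: L1-HIT | VC []
  [3] addr=0x30 blk=3 s=1: MISS | VC [5]
  [4] addr=0x3b blk=3 s=1: L1-HIT | VC [5]
  [5] addr=0x54 blk=5 s=1: VC-HIT | VC [3]
  [6] addr=0x55 blk=5 s=1: L1-HIT | VC [3]
  [7] addr=0x55 blk=5 s=1: L1-HIT | VC [3]
  [8] addr=0x3b blk=3 s=1: VC-HIT | VC [5]
  [9] addr=0x53 blk=5 s=1: VC-HIT | VC [3]
  [10] addr=0x31 blk=3 s=1: VC-HIT | VC [5]

SEQ = [MISS, L1-HIT, L1-HIT, MISS, L1-HIT, VC-HIT, L1-HIT, L1-HIT, VC-HIT, VC-HIT, VC-HIT]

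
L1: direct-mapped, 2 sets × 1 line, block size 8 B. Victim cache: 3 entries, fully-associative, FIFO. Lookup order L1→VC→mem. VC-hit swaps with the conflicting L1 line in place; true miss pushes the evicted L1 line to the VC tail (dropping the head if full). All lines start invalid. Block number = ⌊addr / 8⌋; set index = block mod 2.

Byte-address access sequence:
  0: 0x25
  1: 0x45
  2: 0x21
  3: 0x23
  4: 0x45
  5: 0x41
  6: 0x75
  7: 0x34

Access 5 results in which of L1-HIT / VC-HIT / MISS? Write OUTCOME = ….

#0 0x25→b4/s0 MISS; vc=[]
#1 0x45→b8/s0 MISS; vc=[4]
#2 0x21→b4/s0 VC-HIT; vc=[8]
#3 0x23→b4/s0 L1-HIT; vc=[8]
#4 0x45→b8/s0 VC-HIT; vc=[4]
#5 0x41→b8/s0 L1-HIT; vc=[4]
#6 0x75→b14/s0 MISS; vc=[4,8]
#7 0x34→b6/s0 MISS; vc=[4,8,14]

OUTCOME = L1-HIT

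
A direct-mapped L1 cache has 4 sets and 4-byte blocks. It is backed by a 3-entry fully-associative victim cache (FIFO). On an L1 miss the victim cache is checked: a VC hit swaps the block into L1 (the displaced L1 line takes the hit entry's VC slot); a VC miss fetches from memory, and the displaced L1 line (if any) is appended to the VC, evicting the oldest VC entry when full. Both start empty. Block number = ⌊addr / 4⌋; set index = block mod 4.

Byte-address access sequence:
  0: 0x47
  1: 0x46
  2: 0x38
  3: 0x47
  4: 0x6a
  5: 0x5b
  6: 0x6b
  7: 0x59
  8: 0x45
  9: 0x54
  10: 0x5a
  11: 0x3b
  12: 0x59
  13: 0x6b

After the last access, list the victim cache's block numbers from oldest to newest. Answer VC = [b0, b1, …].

  [0] addr=0x47 blk=17 s=1: MISS | VC []
  [1] addr=0x46 blk=17 s=1: L1-HIT | VC []
  [2] addr=0x38 blk=14 s=2: MISS | VC []
  [3] addr=0x47 blk=17 s=1: L1-HIT | VC []
  [4] addr=0x6a blk=26 s=2: MISS | VC [14]
  [5] addr=0x5b blk=22 s=2: MISS | VC [14, 26]
  [6] addr=0x6b blk=26 s=2: VC-HIT | VC [14, 22]
  [7] addr=0x59 blk=22 s=2: VC-HIT | VC [14, 26]
  [8] addr=0x45 blk=17 s=1: L1-HIT | VC [14, 26]
  [9] addr=0x54 blk=21 s=1: MISS | VC [14, 26, 17]
  [10] addr=0x5a blk=22 s=2: L1-HIT | VC [14, 26, 17]
  [11] addr=0x3b blk=14 s=2: VC-HIT | VC [22, 26, 17]
  [12] addr=0x59 blk=22 s=2: VC-HIT | VC [14, 26, 17]
  [13] addr=0x6b blk=26 s=2: VC-HIT | VC [14, 22, 17]

VC = [14, 22, 17]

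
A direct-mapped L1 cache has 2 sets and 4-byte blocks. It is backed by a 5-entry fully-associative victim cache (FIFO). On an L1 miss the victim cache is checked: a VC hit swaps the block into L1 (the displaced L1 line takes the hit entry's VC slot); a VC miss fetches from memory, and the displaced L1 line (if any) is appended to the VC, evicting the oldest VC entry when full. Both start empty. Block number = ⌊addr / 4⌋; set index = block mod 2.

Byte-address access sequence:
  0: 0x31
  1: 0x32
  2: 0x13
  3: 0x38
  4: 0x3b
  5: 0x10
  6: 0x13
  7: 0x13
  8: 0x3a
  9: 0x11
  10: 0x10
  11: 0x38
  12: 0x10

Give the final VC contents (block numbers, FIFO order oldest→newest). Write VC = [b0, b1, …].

VC = [12, 14]

  [0] addr=0x31 blk=12 s=0: MISS | VC []
  [1] addr=0x32 blk=12 s=0: L1-HIT | VC []
  [2] addr=0x13 blk=4 s=0: MISS | VC [12]
  [3] addr=0x38 blk=14 s=0: MISS | VC [12, 4]
  [4] addr=0x3b blk=14 s=0: L1-HIT | VC [12, 4]
  [5] addr=0x10 blk=4 s=0: VC-HIT | VC [12, 14]
  [6] addr=0x13 blk=4 s=0: L1-HIT | VC [12, 14]
  [7] addr=0x13 blk=4 s=0: L1-HIT | VC [12, 14]
  [8] addr=0x3a blk=14 s=0: VC-HIT | VC [12, 4]
  [9] addr=0x11 blk=4 s=0: VC-HIT | VC [12, 14]
  [10] addr=0x10 blk=4 s=0: L1-HIT | VC [12, 14]
  [11] addr=0x38 blk=14 s=0: VC-HIT | VC [12, 4]
  [12] addr=0x10 blk=4 s=0: VC-HIT | VC [12, 14]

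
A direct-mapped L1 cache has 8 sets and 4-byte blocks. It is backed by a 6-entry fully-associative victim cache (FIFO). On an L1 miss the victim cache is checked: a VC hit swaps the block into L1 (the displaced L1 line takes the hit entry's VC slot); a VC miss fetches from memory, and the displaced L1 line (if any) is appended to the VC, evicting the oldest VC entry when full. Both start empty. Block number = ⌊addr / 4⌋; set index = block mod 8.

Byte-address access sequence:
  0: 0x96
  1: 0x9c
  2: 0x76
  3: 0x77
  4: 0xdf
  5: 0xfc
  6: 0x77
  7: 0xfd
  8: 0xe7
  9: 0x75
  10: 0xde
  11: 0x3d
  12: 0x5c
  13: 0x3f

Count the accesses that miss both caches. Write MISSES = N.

  [0] addr=0x96 blk=37 s=5: MISS | VC []
  [1] addr=0x9c blk=39 s=7: MISS | VC []
  [2] addr=0x76 blk=29 s=5: MISS | VC [37]
  [3] addr=0x77 blk=29 s=5: L1-HIT | VC [37]
  [4] addr=0xdf blk=55 s=7: MISS | VC [37, 39]
  [5] addr=0xfc blk=63 s=7: MISS | VC [37, 39, 55]
  [6] addr=0x77 blk=29 s=5: L1-HIT | VC [37, 39, 55]
  [7] addr=0xfd blk=63 s=7: L1-HIT | VC [37, 39, 55]
  [8] addr=0xe7 blk=57 s=1: MISS | VC [37, 39, 55]
  [9] addr=0x75 blk=29 s=5: L1-HIT | VC [37, 39, 55]
  [10] addr=0xde blk=55 s=7: VC-HIT | VC [37, 39, 63]
  [11] addr=0x3d blk=15 s=7: MISS | VC [37, 39, 63, 55]
  [12] addr=0x5c blk=23 s=7: MISS | VC [37, 39, 63, 55, 15]
  [13] addr=0x3f blk=15 s=7: VC-HIT | VC [37, 39, 63, 55, 23]

MISSES = 8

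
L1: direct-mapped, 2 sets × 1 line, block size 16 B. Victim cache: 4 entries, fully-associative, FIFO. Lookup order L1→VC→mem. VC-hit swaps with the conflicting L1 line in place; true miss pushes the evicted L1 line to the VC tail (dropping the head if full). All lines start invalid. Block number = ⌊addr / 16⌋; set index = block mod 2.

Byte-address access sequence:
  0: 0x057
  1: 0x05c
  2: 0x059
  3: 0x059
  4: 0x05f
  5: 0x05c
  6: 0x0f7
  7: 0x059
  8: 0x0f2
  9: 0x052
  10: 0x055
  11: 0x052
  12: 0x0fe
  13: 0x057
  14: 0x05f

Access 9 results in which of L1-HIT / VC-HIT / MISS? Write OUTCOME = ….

OUTCOME = VC-HIT

0: 0x57 (blk 5, set 1) → MISS  vc=[]
1: 0x5c (blk 5, set 1) → L1-HIT  vc=[]
2: 0x59 (blk 5, set 1) → L1-HIT  vc=[]
3: 0x59 (blk 5, set 1) → L1-HIT  vc=[]
4: 0x5f (blk 5, set 1) → L1-HIT  vc=[]
5: 0x5c (blk 5, set 1) → L1-HIT  vc=[]
6: 0xf7 (blk 15, set 1) → MISS  vc=[5]
7: 0x59 (blk 5, set 1) → VC-HIT  vc=[15]
8: 0xf2 (blk 15, set 1) → VC-HIT  vc=[5]
9: 0x52 (blk 5, set 1) → VC-HIT  vc=[15]
10: 0x55 (blk 5, set 1) → L1-HIT  vc=[15]
11: 0x52 (blk 5, set 1) → L1-HIT  vc=[15]
12: 0xfe (blk 15, set 1) → VC-HIT  vc=[5]
13: 0x57 (blk 5, set 1) → VC-HIT  vc=[15]
14: 0x5f (blk 5, set 1) → L1-HIT  vc=[15]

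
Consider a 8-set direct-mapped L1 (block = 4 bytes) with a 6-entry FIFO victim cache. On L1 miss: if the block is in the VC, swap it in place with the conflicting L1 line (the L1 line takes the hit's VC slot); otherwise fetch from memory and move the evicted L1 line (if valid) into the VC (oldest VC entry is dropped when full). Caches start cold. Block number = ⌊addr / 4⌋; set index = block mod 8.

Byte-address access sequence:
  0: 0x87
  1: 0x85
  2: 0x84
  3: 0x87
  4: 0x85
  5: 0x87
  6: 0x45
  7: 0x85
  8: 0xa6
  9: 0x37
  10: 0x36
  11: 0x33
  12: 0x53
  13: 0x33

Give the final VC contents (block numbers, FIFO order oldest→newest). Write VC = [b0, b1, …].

VC = [17, 33, 20]

  [0] addr=0x87 blk=33 s=1: MISS | VC []
  [1] addr=0x85 blk=33 s=1: L1-HIT | VC []
  [2] addr=0x84 blk=33 s=1: L1-HIT | VC []
  [3] addr=0x87 blk=33 s=1: L1-HIT | VC []
  [4] addr=0x85 blk=33 s=1: L1-HIT | VC []
  [5] addr=0x87 blk=33 s=1: L1-HIT | VC []
  [6] addr=0x45 blk=17 s=1: MISS | VC [33]
  [7] addr=0x85 blk=33 s=1: VC-HIT | VC [17]
  [8] addr=0xa6 blk=41 s=1: MISS | VC [17, 33]
  [9] addr=0x37 blk=13 s=5: MISS | VC [17, 33]
  [10] addr=0x36 blk=13 s=5: L1-HIT | VC [17, 33]
  [11] addr=0x33 blk=12 s=4: MISS | VC [17, 33]
  [12] addr=0x53 blk=20 s=4: MISS | VC [17, 33, 12]
  [13] addr=0x33 blk=12 s=4: VC-HIT | VC [17, 33, 20]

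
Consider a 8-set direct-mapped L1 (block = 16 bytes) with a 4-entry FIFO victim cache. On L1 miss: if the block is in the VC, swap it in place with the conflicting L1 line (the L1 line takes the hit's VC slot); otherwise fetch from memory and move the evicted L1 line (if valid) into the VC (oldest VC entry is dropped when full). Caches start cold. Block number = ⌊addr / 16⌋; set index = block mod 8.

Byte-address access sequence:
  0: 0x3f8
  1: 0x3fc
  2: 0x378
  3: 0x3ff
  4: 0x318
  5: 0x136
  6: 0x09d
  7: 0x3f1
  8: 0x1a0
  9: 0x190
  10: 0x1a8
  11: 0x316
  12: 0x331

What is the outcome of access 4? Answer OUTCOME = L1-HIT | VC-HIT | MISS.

  [0] addr=0x3f8 blk=63 s=7: MISS | VC []
  [1] addr=0x3fc blk=63 s=7: L1-HIT | VC []
  [2] addr=0x378 blk=55 s=7: MISS | VC [63]
  [3] addr=0x3ff blk=63 s=7: VC-HIT | VC [55]
  [4] addr=0x318 blk=49 s=1: MISS | VC [55]
  [5] addr=0x136 blk=19 s=3: MISS | VC [55]
  [6] addr=0x9d blk=9 s=1: MISS | VC [55, 49]
  [7] addr=0x3f1 blk=63 s=7: L1-HIT | VC [55, 49]
  [8] addr=0x1a0 blk=26 s=2: MISS | VC [55, 49]
  [9] addr=0x190 blk=25 s=1: MISS | VC [55, 49, 9]
  [10] addr=0x1a8 blk=26 s=2: L1-HIT | VC [55, 49, 9]
  [11] addr=0x316 blk=49 s=1: VC-HIT | VC [55, 25, 9]
  [12] addr=0x331 blk=51 s=3: MISS | VC [55, 25, 9, 19]

OUTCOME = MISS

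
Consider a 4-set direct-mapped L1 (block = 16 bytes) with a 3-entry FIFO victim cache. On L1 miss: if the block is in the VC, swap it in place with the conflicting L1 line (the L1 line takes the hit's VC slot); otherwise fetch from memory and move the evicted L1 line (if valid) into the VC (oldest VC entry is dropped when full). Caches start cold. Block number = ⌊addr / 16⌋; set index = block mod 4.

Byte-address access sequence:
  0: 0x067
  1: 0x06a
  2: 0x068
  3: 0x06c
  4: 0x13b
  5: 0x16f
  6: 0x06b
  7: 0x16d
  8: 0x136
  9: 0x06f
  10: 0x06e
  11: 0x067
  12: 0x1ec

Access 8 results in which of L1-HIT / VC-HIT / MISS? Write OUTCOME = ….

#0 0x67→b6/s2 MISS; vc=[]
#1 0x6a→b6/s2 L1-HIT; vc=[]
#2 0x68→b6/s2 L1-HIT; vc=[]
#3 0x6c→b6/s2 L1-HIT; vc=[]
#4 0x13b→b19/s3 MISS; vc=[]
#5 0x16f→b22/s2 MISS; vc=[6]
#6 0x6b→b6/s2 VC-HIT; vc=[22]
#7 0x16d→b22/s2 VC-HIT; vc=[6]
#8 0x136→b19/s3 L1-HIT; vc=[6]
#9 0x6f→b6/s2 VC-HIT; vc=[22]
#10 0x6e→b6/s2 L1-HIT; vc=[22]
#11 0x67→b6/s2 L1-HIT; vc=[22]
#12 0x1ec→b30/s2 MISS; vc=[22,6]

OUTCOME = L1-HIT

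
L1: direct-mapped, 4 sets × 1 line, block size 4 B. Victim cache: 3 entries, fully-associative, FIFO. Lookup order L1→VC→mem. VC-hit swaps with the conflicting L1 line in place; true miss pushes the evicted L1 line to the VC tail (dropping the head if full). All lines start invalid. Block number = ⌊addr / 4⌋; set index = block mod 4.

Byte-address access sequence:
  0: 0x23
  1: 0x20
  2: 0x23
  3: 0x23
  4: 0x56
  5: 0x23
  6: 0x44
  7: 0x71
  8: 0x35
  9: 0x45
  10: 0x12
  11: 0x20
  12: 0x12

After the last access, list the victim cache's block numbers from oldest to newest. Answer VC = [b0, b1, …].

0: 0x23 (blk 8, set 0) → MISS  vc=[]
1: 0x20 (blk 8, set 0) → L1-HIT  vc=[]
2: 0x23 (blk 8, set 0) → L1-HIT  vc=[]
3: 0x23 (blk 8, set 0) → L1-HIT  vc=[]
4: 0x56 (blk 21, set 1) → MISS  vc=[]
5: 0x23 (blk 8, set 0) → L1-HIT  vc=[]
6: 0x44 (blk 17, set 1) → MISS  vc=[21]
7: 0x71 (blk 28, set 0) → MISS  vc=[21, 8]
8: 0x35 (blk 13, set 1) → MISS  vc=[21, 8, 17]
9: 0x45 (blk 17, set 1) → VC-HIT  vc=[21, 8, 13]
10: 0x12 (blk 4, set 0) → MISS  vc=[8, 13, 28]
11: 0x20 (blk 8, set 0) → VC-HIT  vc=[4, 13, 28]
12: 0x12 (blk 4, set 0) → VC-HIT  vc=[8, 13, 28]

VC = [8, 13, 28]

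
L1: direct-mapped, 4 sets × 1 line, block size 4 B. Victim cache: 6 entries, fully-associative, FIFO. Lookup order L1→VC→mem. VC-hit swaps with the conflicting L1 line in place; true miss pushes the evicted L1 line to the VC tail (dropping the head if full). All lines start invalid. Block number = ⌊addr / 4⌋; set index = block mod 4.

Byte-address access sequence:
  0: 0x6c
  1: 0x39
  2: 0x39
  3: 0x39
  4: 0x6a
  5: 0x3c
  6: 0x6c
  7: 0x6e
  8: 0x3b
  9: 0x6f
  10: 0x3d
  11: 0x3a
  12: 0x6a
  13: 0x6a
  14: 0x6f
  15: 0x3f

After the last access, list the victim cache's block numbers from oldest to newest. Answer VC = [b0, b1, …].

  [0] addr=0x6c blk=27 s=3: MISS | VC []
  [1] addr=0x39 blk=14 s=2: MISS | VC []
  [2] addr=0x39 blk=14 s=2: L1-HIT | VC []
  [3] addr=0x39 blk=14 s=2: L1-HIT | VC []
  [4] addr=0x6a blk=26 s=2: MISS | VC [14]
  [5] addr=0x3c blk=15 s=3: MISS | VC [14, 27]
  [6] addr=0x6c blk=27 s=3: VC-HIT | VC [14, 15]
  [7] addr=0x6e blk=27 s=3: L1-HIT | VC [14, 15]
  [8] addr=0x3b blk=14 s=2: VC-HIT | VC [26, 15]
  [9] addr=0x6f blk=27 s=3: L1-HIT | VC [26, 15]
  [10] addr=0x3d blk=15 s=3: VC-HIT | VC [26, 27]
  [11] addr=0x3a blk=14 s=2: L1-HIT | VC [26, 27]
  [12] addr=0x6a blk=26 s=2: VC-HIT | VC [14, 27]
  [13] addr=0x6a blk=26 s=2: L1-HIT | VC [14, 27]
  [14] addr=0x6f blk=27 s=3: VC-HIT | VC [14, 15]
  [15] addr=0x3f blk=15 s=3: VC-HIT | VC [14, 27]

VC = [14, 27]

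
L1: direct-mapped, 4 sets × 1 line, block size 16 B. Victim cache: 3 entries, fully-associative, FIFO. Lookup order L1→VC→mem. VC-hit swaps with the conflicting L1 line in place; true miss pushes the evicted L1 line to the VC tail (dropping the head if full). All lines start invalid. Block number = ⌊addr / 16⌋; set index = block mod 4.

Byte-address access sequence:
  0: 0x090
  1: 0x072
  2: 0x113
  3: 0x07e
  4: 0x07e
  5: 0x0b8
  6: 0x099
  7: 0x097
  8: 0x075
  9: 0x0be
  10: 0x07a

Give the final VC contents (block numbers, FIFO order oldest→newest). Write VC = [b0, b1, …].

VC = [17, 11]

  [0] addr=0x90 blk=9 s=1: MISS | VC []
  [1] addr=0x72 blk=7 s=3: MISS | VC []
  [2] addr=0x113 blk=17 s=1: MISS | VC [9]
  [3] addr=0x7e blk=7 s=3: L1-HIT | VC [9]
  [4] addr=0x7e blk=7 s=3: L1-HIT | VC [9]
  [5] addr=0xb8 blk=11 s=3: MISS | VC [9, 7]
  [6] addr=0x99 blk=9 s=1: VC-HIT | VC [17, 7]
  [7] addr=0x97 blk=9 s=1: L1-HIT | VC [17, 7]
  [8] addr=0x75 blk=7 s=3: VC-HIT | VC [17, 11]
  [9] addr=0xbe blk=11 s=3: VC-HIT | VC [17, 7]
  [10] addr=0x7a blk=7 s=3: VC-HIT | VC [17, 11]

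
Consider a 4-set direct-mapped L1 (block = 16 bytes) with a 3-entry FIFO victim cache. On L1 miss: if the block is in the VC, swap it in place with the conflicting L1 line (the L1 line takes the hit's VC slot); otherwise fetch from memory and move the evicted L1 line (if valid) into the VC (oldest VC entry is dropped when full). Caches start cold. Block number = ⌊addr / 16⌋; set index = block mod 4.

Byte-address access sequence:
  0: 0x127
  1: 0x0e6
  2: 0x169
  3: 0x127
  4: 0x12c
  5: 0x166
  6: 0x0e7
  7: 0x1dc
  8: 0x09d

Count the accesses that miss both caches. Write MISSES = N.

0: 0x127 (blk 18, set 2) → MISS  vc=[]
1: 0xe6 (blk 14, set 2) → MISS  vc=[18]
2: 0x169 (blk 22, set 2) → MISS  vc=[18, 14]
3: 0x127 (blk 18, set 2) → VC-HIT  vc=[22, 14]
4: 0x12c (blk 18, set 2) → L1-HIT  vc=[22, 14]
5: 0x166 (blk 22, set 2) → VC-HIT  vc=[18, 14]
6: 0xe7 (blk 14, set 2) → VC-HIT  vc=[18, 22]
7: 0x1dc (blk 29, set 1) → MISS  vc=[18, 22]
8: 0x9d (blk 9, set 1) → MISS  vc=[18, 22, 29]

MISSES = 5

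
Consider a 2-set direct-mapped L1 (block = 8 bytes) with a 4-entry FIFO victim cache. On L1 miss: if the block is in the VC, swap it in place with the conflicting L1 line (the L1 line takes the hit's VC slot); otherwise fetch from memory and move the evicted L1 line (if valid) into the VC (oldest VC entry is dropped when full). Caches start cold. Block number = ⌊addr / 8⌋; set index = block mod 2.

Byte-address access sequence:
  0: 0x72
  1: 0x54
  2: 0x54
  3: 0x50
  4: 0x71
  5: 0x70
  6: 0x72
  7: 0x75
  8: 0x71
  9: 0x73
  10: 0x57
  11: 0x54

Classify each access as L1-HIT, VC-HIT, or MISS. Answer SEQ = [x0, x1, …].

0: 0x72 (blk 14, set 0) → MISS  vc=[]
1: 0x54 (blk 10, set 0) → MISS  vc=[14]
2: 0x54 (blk 10, set 0) → L1-HIT  vc=[14]
3: 0x50 (blk 10, set 0) → L1-HIT  vc=[14]
4: 0x71 (blk 14, set 0) → VC-HIT  vc=[10]
5: 0x70 (blk 14, set 0) → L1-HIT  vc=[10]
6: 0x72 (blk 14, set 0) → L1-HIT  vc=[10]
7: 0x75 (blk 14, set 0) → L1-HIT  vc=[10]
8: 0x71 (blk 14, set 0) → L1-HIT  vc=[10]
9: 0x73 (blk 14, set 0) → L1-HIT  vc=[10]
10: 0x57 (blk 10, set 0) → VC-HIT  vc=[14]
11: 0x54 (blk 10, set 0) → L1-HIT  vc=[14]

SEQ = [MISS, MISS, L1-HIT, L1-HIT, VC-HIT, L1-HIT, L1-HIT, L1-HIT, L1-HIT, L1-HIT, VC-HIT, L1-HIT]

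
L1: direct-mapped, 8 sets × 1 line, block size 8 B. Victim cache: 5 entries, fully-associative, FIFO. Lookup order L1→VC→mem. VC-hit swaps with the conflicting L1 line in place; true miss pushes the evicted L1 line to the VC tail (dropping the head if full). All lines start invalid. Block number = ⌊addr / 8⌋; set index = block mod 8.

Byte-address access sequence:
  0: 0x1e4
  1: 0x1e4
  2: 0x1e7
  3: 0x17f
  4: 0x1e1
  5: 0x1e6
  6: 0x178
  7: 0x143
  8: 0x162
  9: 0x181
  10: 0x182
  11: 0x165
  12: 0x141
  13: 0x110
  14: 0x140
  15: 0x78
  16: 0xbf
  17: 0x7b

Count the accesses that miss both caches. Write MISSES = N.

MISSES = 8

#0 0x1e4→b60/s4 MISS; vc=[]
#1 0x1e4→b60/s4 L1-HIT; vc=[]
#2 0x1e7→b60/s4 L1-HIT; vc=[]
#3 0x17f→b47/s7 MISS; vc=[]
#4 0x1e1→b60/s4 L1-HIT; vc=[]
#5 0x1e6→b60/s4 L1-HIT; vc=[]
#6 0x178→b47/s7 L1-HIT; vc=[]
#7 0x143→b40/s0 MISS; vc=[]
#8 0x162→b44/s4 MISS; vc=[60]
#9 0x181→b48/s0 MISS; vc=[60,40]
#10 0x182→b48/s0 L1-HIT; vc=[60,40]
#11 0x165→b44/s4 L1-HIT; vc=[60,40]
#12 0x141→b40/s0 VC-HIT; vc=[60,48]
#13 0x110→b34/s2 MISS; vc=[60,48]
#14 0x140→b40/s0 L1-HIT; vc=[60,48]
#15 0x78→b15/s7 MISS; vc=[60,48,47]
#16 0xbf→b23/s7 MISS; vc=[60,48,47,15]
#17 0x7b→b15/s7 VC-HIT; vc=[60,48,47,23]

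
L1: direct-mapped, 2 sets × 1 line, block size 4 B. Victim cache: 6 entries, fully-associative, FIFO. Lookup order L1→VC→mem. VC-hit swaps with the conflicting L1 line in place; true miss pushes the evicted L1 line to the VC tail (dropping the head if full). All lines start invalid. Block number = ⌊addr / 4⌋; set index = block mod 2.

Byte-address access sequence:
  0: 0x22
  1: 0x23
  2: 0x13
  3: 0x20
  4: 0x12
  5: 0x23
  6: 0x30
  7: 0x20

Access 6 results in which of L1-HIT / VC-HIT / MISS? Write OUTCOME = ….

OUTCOME = MISS

0: 0x22 (blk 8, set 0) → MISS  vc=[]
1: 0x23 (blk 8, set 0) → L1-HIT  vc=[]
2: 0x13 (blk 4, set 0) → MISS  vc=[8]
3: 0x20 (blk 8, set 0) → VC-HIT  vc=[4]
4: 0x12 (blk 4, set 0) → VC-HIT  vc=[8]
5: 0x23 (blk 8, set 0) → VC-HIT  vc=[4]
6: 0x30 (blk 12, set 0) → MISS  vc=[4, 8]
7: 0x20 (blk 8, set 0) → VC-HIT  vc=[4, 12]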